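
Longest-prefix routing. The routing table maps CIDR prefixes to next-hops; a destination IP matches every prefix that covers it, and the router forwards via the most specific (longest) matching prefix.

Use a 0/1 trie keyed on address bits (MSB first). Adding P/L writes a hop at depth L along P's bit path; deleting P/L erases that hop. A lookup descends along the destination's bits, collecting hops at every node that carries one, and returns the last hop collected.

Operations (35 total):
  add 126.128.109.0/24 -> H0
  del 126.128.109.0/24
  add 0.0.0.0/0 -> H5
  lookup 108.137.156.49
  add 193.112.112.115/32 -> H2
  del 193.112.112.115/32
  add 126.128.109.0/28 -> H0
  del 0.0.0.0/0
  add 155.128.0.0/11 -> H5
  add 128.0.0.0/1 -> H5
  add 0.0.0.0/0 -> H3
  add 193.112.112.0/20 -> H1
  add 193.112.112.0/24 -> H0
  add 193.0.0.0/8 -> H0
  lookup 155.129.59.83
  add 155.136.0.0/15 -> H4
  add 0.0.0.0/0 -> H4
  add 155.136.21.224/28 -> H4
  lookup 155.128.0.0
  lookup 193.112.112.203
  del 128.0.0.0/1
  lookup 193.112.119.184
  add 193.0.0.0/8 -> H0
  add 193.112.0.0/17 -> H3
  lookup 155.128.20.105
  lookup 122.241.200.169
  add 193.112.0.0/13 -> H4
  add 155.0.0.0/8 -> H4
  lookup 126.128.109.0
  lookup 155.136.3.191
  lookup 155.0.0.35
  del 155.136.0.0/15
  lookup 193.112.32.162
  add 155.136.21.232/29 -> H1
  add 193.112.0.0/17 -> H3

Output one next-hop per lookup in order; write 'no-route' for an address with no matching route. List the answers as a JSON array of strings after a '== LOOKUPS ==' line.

Process each operation:
  add 126.128.109.0/24 -> H0 at depth 24
  - 126.128.109.0/24 clear@24
  add 0.0.0.0/0 -> H5 at depth 0
  lookup 108.137.156.49: bits 011 walk d0:H5→d1:-→d2:-→d3:- -> H5
  add 193.112.112.115/32 -> H2 at depth 32
  - 193.112.112.115/32 clear@32
  add 126.128.109.0/28 -> H0 at depth 28
  - 0.0.0.0/0 clear@0
  add 155.128.0.0/11 -> H5 at depth 11
  add 128.0.0.0/1 -> H5 at depth 1
  add 0.0.0.0/0 -> H3 at depth 0
  add 193.112.112.0/20 -> H1 at depth 20
  add 193.112.112.0/24 -> H0 at depth 24
  add 193.0.0.0/8 -> H0 at depth 8
  lookup 155.129.59.83: bits 10011011100 walk d0:H3→d1:H5→d2:-→d3:-→d4:-→d5:-→d6:-→d7:-→d8:-→d9:-→d10:-→d11:H5 -> H5
  add 155.136.0.0/15 -> H4 at depth 15
  add 0.0.0.0/0 -> H4 at depth 0
  add 155.136.21.224/28 -> H4 at depth 28
  lookup 155.128.0.0: bits 100110111000 walk d0:H4→d1:H5→d2:-→d3:-→d4:-→d5:-→d6:-→d7:-→d8:-→d9:-→d10:-→d11:H5→d12:- -> H5
  lookup 193.112.112.203: bits 110000010111000001110000 walk d0:H4→d1:H5→d2:-→d3:-→d4:-→d5:-→d6:-→d7:-→d8:H0→d9:-→d10:-→d11:-→d12:-→d13:-→d14:-→d15:-→d16:-→d17:-→d18:-→d19:-→d20:H1→d21:-→d22:-→d23:-→d24:H0 -> H0
  - 128.0.0.0/1 clear@1
  lookup 193.112.119.184: bits 110000010111000001110 walk d0:H4→d1:-→d2:-→d3:-→d4:-→d5:-→d6:-→d7:-→d8:H0→d9:-→d10:-→d11:-→d12:-→d13:-→d14:-→d15:-→d16:-→d17:-→d18:-→d19:-→d20:H1→d21:- -> H1
  add 193.0.0.0/8 -> H0 at depth 8
  add 193.112.0.0/17 -> H3 at depth 17
  lookup 155.128.20.105: bits 100110111000 walk d0:H4→d1:-→d2:-→d3:-→d4:-→d5:-→d6:-→d7:-→d8:-→d9:-→d10:-→d11:H5→d12:- -> H5
  lookup 122.241.200.169: bits 01111 walk d0:H4→d1:-→d2:-→d3:-→d4:-→d5:- -> H4
  add 193.112.0.0/13 -> H4 at depth 13
  add 155.0.0.0/8 -> H4 at depth 8
  lookup 126.128.109.0: bits 0111111010000000011011010000 walk d0:H4→d1:-→d2:-→d3:-→d4:-→d5:-→d6:-→d7:-→d8:-→d9:-→d10:-→d11:-→d12:-→d13:-→d14:-→d15:-→d16:-→d17:-→d18:-→d19:-→d20:-→d21:-→d22:-→d23:-→d24:-→d25:-→d26:-→d27:-→d28:H0 -> H0
  lookup 155.136.3.191: bits 1001101110001000000 walk d0:H4→d1:-→d2:-→d3:-→d4:-→d5:-→d6:-→d7:-→d8:H4→d9:-→d10:-→d11:H5→d12:-→d13:-→d14:-→d15:H4→d16:-→d17:-→d18:-→d19:- -> H4
  lookup 155.0.0.35: bits 10011011 walk d0:H4→d1:-→d2:-→d3:-→d4:-→d5:-→d6:-→d7:-→d8:H4 -> H4
  - 155.136.0.0/15 clear@15
  lookup 193.112.32.162: bits 11000001011100000 walk d0:H4→d1:-→d2:-→d3:-→d4:-→d5:-→d6:-→d7:-→d8:H0→d9:-→d10:-→d11:-→d12:-→d13:H4→d14:-→d15:-→d16:-→d17:H3 -> H3
  add 155.136.21.232/29 -> H1 at depth 29
  add 193.112.0.0/17 -> H3 at depth 17

== LOOKUPS ==
["H5","H5","H5","H0","H1","H5","H4","H0","H4","H4","H3"]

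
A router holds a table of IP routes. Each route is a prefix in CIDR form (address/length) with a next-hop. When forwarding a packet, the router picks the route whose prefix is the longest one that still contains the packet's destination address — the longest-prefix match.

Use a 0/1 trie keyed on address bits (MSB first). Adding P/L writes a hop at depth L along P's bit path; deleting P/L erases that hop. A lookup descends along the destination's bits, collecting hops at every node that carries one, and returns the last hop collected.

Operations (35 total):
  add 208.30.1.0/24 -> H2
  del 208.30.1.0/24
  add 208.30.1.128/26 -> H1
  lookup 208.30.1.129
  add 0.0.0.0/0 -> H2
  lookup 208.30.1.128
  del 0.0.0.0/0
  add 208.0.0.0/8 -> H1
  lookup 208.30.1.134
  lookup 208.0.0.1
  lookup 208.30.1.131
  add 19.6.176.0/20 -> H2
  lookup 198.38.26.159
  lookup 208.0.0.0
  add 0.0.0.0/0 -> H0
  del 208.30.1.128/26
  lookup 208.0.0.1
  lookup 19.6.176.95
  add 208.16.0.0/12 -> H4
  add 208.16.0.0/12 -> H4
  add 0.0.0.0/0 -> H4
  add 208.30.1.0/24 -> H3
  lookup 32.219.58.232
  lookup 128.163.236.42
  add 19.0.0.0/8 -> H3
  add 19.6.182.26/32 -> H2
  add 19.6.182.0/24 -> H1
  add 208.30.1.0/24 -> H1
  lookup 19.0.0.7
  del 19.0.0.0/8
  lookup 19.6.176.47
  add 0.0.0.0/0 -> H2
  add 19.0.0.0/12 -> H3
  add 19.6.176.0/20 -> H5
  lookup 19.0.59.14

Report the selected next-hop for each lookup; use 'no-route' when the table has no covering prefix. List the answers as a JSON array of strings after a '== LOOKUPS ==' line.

Apply in order:
  + 208.30.1.0/24 (H2) depth=24
  - 208.30.1.0/24 clear@24
  + 208.30.1.128/26 (H1) depth=26
  lookup 208.30.1.129: bits 11010000000111100000000110 walk d0:-→d1:-→d2:-→d3:-→d4:-→d5:-→d6:-→d7:-→d8:-→d9:-→d10:-→d11:-→d12:-→d13:-→d14:-→d15:-→d16:-→d17:-→d18:-→d19:-→d20:-→d21:-→d22:-→d23:-→d24:-→d25:-→d26:H1 -> H1
  + 0.0.0.0/0 (H2) depth=0
  lookup 208.30.1.128: bits 11010000000111100000000110 walk d0:H2→d1:-→d2:-→d3:-→d4:-→d5:-→d6:-→d7:-→d8:-→d9:-→d10:-→d11:-→d12:-→d13:-→d14:-→d15:-→d16:-→d17:-→d18:-→d19:-→d20:-→d21:-→d22:-→d23:-→d24:-→d25:-→d26:H1 -> H1
  - 0.0.0.0/0 clear@0
  + 208.0.0.0/8 (H1) depth=8
  lookup 208.30.1.134: bits 11010000000111100000000110 walk d0:-→d1:-→d2:-→d3:-→d4:-→d5:-→d6:-→d7:-→d8:H1→d9:-→d10:-→d11:-→d12:-→d13:-→d14:-→d15:-→d16:-→d17:-→d18:-→d19:-→d20:-→d21:-→d22:-→d23:-→d24:-→d25:-→d26:H1 -> H1
  lookup 208.0.0.1: bits 11010000000 walk d0:-→d1:-→d2:-→d3:-→d4:-→d5:-→d6:-→d7:-→d8:H1→d9:-→d10:-→d11:- -> H1
  lookup 208.30.1.131: bits 11010000000111100000000110 walk d0:-→d1:-→d2:-→d3:-→d4:-→d5:-→d6:-→d7:-→d8:H1→d9:-→d10:-→d11:-→d12:-→d13:-→d14:-→d15:-→d16:-→d17:-→d18:-→d19:-→d20:-→d21:-→d22:-→d23:-→d24:-→d25:-→d26:H1 -> H1
  + 19.6.176.0/20 (H2) depth=20
  lookup 198.38.26.159: bits 110 walk d0:-→d1:-→d2:-→d3:- -> no-route
  lookup 208.0.0.0: bits 11010000000 walk d0:-→d1:-→d2:-→d3:-→d4:-→d5:-→d6:-→d7:-→d8:H1→d9:-→d10:-→d11:- -> H1
  + 0.0.0.0/0 (H0) depth=0
  - 208.30.1.128/26 clear@26
  lookup 208.0.0.1: bits 11010000000 walk d0:H0→d1:-→d2:-→d3:-→d4:-→d5:-→d6:-→d7:-→d8:H1→d9:-→d10:-→d11:- -> H1
  lookup 19.6.176.95: bits 00010011000001101011 walk d0:H0→d1:-→d2:-→d3:-→d4:-→d5:-→d6:-→d7:-→d8:-→d9:-→d10:-→d11:-→d12:-→d13:-→d14:-→d15:-→d16:-→d17:-→d18:-→d19:-→d20:H2 -> H2
  + 208.16.0.0/12 (H4) depth=12
  + 208.16.0.0/12 (H4) depth=12
  + 0.0.0.0/0 (H4) depth=0
  + 208.30.1.0/24 (H3) depth=24
  lookup 32.219.58.232: bits 00 walk d0:H4→d1:-→d2:- -> H4
  lookup 128.163.236.42: bits 1 walk d0:H4→d1:- -> H4
  + 19.0.0.0/8 (H3) depth=8
  + 19.6.182.26/32 (H2) depth=32
  + 19.6.182.0/24 (H1) depth=24
  + 208.30.1.0/24 (H1) depth=24
  lookup 19.0.0.7: bits 0001001100000 walk d0:H4→d1:-→d2:-→d3:-→d4:-→d5:-→d6:-→d7:-→d8:H3→d9:-→d10:-→d11:-→d12:-→d13:- -> H3
  - 19.0.0.0/8 clear@8
  lookup 19.6.176.47: bits 000100110000011010110 walk d0:H4→d1:-→d2:-→d3:-→d4:-→d5:-→d6:-→d7:-→d8:-→d9:-→d10:-→d11:-→d12:-→d13:-→d14:-→d15:-→d16:-→d17:-→d18:-→d19:-→d20:H2→d21:- -> H2
  + 0.0.0.0/0 (H2) depth=0
  + 19.0.0.0/12 (H3) depth=12
  + 19.6.176.0/20 (H5) depth=20
  lookup 19.0.59.14: bits 0001001100000 walk d0:H2→d1:-→d2:-→d3:-→d4:-→d5:-→d6:-→d7:-→d8:-→d9:-→d10:-→d11:-→d12:H3→d13:- -> H3

== LOOKUPS ==
["H1","H1","H1","H1","H1","no-route","H1","H1","H2","H4","H4","H3","H2","H3"]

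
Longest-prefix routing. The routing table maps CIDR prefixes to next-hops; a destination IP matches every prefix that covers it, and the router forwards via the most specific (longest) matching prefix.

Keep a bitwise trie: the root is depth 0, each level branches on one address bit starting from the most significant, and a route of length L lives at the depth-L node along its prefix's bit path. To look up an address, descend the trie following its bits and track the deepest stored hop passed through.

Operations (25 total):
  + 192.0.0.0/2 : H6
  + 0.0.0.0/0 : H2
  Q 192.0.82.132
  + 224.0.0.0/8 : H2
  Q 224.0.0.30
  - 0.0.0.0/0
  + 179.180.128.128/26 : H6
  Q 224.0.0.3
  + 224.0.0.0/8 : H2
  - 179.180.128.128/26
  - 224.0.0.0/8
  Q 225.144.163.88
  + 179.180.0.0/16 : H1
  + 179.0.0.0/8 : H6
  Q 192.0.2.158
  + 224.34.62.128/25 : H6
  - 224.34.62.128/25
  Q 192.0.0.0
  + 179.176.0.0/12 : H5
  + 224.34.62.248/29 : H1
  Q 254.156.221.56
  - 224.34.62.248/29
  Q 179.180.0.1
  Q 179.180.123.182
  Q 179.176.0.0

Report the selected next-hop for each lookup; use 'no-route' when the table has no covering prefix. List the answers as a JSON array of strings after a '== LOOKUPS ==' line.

Process each operation:
  + 192.0.0.0/2 (H6) depth=2
  + 0.0.0.0/0 (H2) depth=0
  lookup 192.0.82.132: bits 11 walk d0:H2→d1:-→d2:H6 -> H6
  + 224.0.0.0/8 (H2) depth=8
  lookup 224.0.0.30: bits 11100000 walk d0:H2→d1:-→d2:H6→d3:-→d4:-→d5:-→d6:-→d7:-→d8:H2 -> H2
  del 0.0.0.0/0 (clear depth 0)
  + 179.180.128.128/26 (H6) depth=26
  lookup 224.0.0.3: bits 11100000 walk d0:-→d1:-→d2:H6→d3:-→d4:-→d5:-→d6:-→d7:-→d8:H2 -> H2
  + 224.0.0.0/8 (H2) depth=8
  del 179.180.128.128/26 (clear depth 26)
  del 224.0.0.0/8 (clear depth 8)
  lookup 225.144.163.88: bits 1110000 walk d0:-→d1:-→d2:H6→d3:-→d4:-→d5:-→d6:-→d7:- -> H6
  + 179.180.0.0/16 (H1) depth=16
  + 179.0.0.0/8 (H6) depth=8
  lookup 192.0.2.158: bits 11 walk d0:-→d1:-→d2:H6 -> H6
  + 224.34.62.128/25 (H6) depth=25
  del 224.34.62.128/25 (clear depth 25)
  lookup 192.0.0.0: bits 11 walk d0:-→d1:-→d2:H6 -> H6
  + 179.176.0.0/12 (H5) depth=12
  + 224.34.62.248/29 (H1) depth=29
  lookup 254.156.221.56: bits 111 walk d0:-→d1:-→d2:H6→d3:- -> H6
  del 224.34.62.248/29 (clear depth 29)
  lookup 179.180.0.1: bits 1011001110110100 walk d0:-→d1:-→d2:-→d3:-→d4:-→d5:-→d6:-→d7:-→d8:H6→d9:-→d10:-→d11:-→d12:H5→d13:-→d14:-→d15:-→d16:H1 -> H1
  lookup 179.180.123.182: bits 1011001110110100 walk d0:-→d1:-→d2:-→d3:-→d4:-→d5:-→d6:-→d7:-→d8:H6→d9:-→d10:-→d11:-→d12:H5→d13:-→d14:-→d15:-→d16:H1 -> H1
  lookup 179.176.0.0: bits 1011001110110 walk d0:-→d1:-→d2:-→d3:-→d4:-→d5:-→d6:-→d7:-→d8:H6→d9:-→d10:-→d11:-→d12:H5→d13:- -> H5

== LOOKUPS ==
["H6","H2","H2","H6","H6","H6","H6","H1","H1","H5"]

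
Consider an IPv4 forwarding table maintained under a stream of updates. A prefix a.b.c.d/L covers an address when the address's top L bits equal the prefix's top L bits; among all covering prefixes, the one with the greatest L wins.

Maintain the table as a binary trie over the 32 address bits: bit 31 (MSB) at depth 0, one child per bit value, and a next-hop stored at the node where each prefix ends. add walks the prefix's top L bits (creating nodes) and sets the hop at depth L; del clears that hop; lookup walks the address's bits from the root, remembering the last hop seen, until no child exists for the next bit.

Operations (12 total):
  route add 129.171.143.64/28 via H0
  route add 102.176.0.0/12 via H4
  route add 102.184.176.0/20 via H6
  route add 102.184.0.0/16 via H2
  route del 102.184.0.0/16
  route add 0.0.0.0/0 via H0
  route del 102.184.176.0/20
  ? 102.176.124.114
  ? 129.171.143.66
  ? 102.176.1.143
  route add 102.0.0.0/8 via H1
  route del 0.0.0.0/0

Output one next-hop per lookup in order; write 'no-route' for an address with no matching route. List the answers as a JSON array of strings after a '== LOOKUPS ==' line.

Trace:
  add 129.171.143.64/28 -> H0 at depth 28
  add 102.176.0.0/12 -> H4 at depth 12
  add 102.184.176.0/20 -> H6 at depth 20
  add 102.184.0.0/16 -> H2 at depth 16
  del 102.184.0.0/16 (clear depth 16)
  add 0.0.0.0/0 -> H0 at depth 0
  del 102.184.176.0/20 (clear depth 20)
  Q 102.176.124.114: descend 011001101011 ; hops seen [H0,H4] ; pick H4
  Q 129.171.143.66: descend 1000000110101011100011110100 ; hops seen [H0,H0] ; pick H0
  Q 102.176.1.143: descend 011001101011 ; hops seen [H0,H4] ; pick H4
  add 102.0.0.0/8 -> H1 at depth 8
  del 0.0.0.0/0 (clear depth 0)

== LOOKUPS ==
["H4","H0","H4"]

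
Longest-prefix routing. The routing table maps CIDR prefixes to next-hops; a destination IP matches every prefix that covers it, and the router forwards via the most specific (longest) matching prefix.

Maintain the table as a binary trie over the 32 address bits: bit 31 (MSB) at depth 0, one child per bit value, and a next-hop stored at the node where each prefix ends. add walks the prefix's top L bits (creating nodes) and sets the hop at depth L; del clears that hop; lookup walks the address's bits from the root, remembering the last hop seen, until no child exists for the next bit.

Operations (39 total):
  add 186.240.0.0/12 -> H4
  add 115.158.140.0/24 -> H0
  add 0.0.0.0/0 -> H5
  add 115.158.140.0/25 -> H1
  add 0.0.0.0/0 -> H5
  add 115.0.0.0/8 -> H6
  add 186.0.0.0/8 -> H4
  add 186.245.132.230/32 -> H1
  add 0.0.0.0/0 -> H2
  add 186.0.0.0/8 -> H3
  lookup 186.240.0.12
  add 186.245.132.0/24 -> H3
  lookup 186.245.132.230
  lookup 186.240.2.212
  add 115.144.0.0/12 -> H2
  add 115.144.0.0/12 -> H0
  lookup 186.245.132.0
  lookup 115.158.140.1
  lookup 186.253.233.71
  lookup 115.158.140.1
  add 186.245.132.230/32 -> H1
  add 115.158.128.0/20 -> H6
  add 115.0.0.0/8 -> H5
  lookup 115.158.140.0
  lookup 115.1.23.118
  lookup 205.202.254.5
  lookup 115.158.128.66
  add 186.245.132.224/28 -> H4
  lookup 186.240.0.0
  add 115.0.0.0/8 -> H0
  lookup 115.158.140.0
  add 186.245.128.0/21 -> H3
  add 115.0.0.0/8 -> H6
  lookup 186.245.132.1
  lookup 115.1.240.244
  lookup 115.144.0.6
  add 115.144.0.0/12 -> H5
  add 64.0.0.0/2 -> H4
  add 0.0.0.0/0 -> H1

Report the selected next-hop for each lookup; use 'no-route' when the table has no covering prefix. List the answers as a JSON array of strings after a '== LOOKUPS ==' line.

Trace:
  add 186.240.0.0/12 -> H4 at depth 12
  add 115.158.140.0/24 -> H0 at depth 24
  add 0.0.0.0/0 -> H5 at depth 0
  add 115.158.140.0/25 -> H1 at depth 25
  add 0.0.0.0/0 -> H5 at depth 0
  add 115.0.0.0/8 -> H6 at depth 8
  add 186.0.0.0/8 -> H4 at depth 8
  add 186.245.132.230/32 -> H1 at depth 32
  add 0.0.0.0/0 -> H2 at depth 0
  add 186.0.0.0/8 -> H3 at depth 8
  ? 186.240.0.12  path d0:H2→d1:-→d2:-→d3:-→d4:-→d5:-→d6:-→d7:-→d8:H3→d9:-→d10:-→d11:-→d12:H4→d13:-  best=H4
  add 186.245.132.0/24 -> H3 at depth 24
  ? 186.245.132.230  path d0:H2→d1:-→d2:-→d3:-→d4:-→d5:-→d6:-→d7:-→d8:H3→d9:-→d10:-→d11:-→d12:H4→d13:-→d14:-→d15:-→d16:-→d17:-→d18:-→d19:-→d20:-→d21:-→d22:-→d23:-→d24:H3→d25:-→d26:-→d27:-→d28:-→d29:-→d30:-→d31:-→d32:H1  best=H1
  ? 186.240.2.212  path d0:H2→d1:-→d2:-→d3:-→d4:-→d5:-→d6:-→d7:-→d8:H3→d9:-→d10:-→d11:-→d12:H4→d13:-  best=H4
  add 115.144.0.0/12 -> H2 at depth 12
  add 115.144.0.0/12 -> H0 at depth 12
  ? 186.245.132.0  path d0:H2→d1:-→d2:-→d3:-→d4:-→d5:-→d6:-→d7:-→d8:H3→d9:-→d10:-→d11:-→d12:H4→d13:-→d14:-→d15:-→d16:-→d17:-→d18:-→d19:-→d20:-→d21:-→d22:-→d23:-→d24:H3  best=H3
  ? 115.158.140.1  path d0:H2→d1:-→d2:-→d3:-→d4:-→d5:-→d6:-→d7:-→d8:H6→d9:-→d10:-→d11:-→d12:H0→d13:-→d14:-→d15:-→d16:-→d17:-→d18:-→d19:-→d20:-→d21:-→d22:-→d23:-→d24:H0→d25:H1  best=H1
  ? 186.253.233.71  path d0:H2→d1:-→d2:-→d3:-→d4:-→d5:-→d6:-→d7:-→d8:H3→d9:-→d10:-→d11:-→d12:H4  best=H4
  ? 115.158.140.1  path d0:H2→d1:-→d2:-→d3:-→d4:-→d5:-→d6:-→d7:-→d8:H6→d9:-→d10:-→d11:-→d12:H0→d13:-→d14:-→d15:-→d16:-→d17:-→d18:-→d19:-→d20:-→d21:-→d22:-→d23:-→d24:H0→d25:H1  best=H1
  add 186.245.132.230/32 -> H1 at depth 32
  add 115.158.128.0/20 -> H6 at depth 20
  add 115.0.0.0/8 -> H5 at depth 8
  ? 115.158.140.0  path d0:H2→d1:-→d2:-→d3:-→d4:-→d5:-→d6:-→d7:-→d8:H5→d9:-→d10:-→d11:-→d12:H0→d13:-→d14:-→d15:-→d16:-→d17:-→d18:-→d19:-→d20:H6→d21:-→d22:-→d23:-→d24:H0→d25:H1  best=H1
  ? 115.1.23.118  path d0:H2→d1:-→d2:-→d3:-→d4:-→d5:-→d6:-→d7:-→d8:H5  best=H5
  ? 205.202.254.5  path d0:H2→d1:-  best=H2
  ? 115.158.128.66  path d0:H2→d1:-→d2:-→d3:-→d4:-→d5:-→d6:-→d7:-→d8:H5→d9:-→d10:-→d11:-→d12:H0→d13:-→d14:-→d15:-→d16:-→d17:-→d18:-→d19:-→d20:H6  best=H6
  add 186.245.132.224/28 -> H4 at depth 28
  ? 186.240.0.0  path d0:H2→d1:-→d2:-→d3:-→d4:-→d5:-→d6:-→d7:-→d8:H3→d9:-→d10:-→d11:-→d12:H4→d13:-  best=H4
  add 115.0.0.0/8 -> H0 at depth 8
  ? 115.158.140.0  path d0:H2→d1:-→d2:-→d3:-→d4:-→d5:-→d6:-→d7:-→d8:H0→d9:-→d10:-→d11:-→d12:H0→d13:-→d14:-→d15:-→d16:-→d17:-→d18:-→d19:-→d20:H6→d21:-→d22:-→d23:-→d24:H0→d25:H1  best=H1
  add 186.245.128.0/21 -> H3 at depth 21
  add 115.0.0.0/8 -> H6 at depth 8
  ? 186.245.132.1  path d0:H2→d1:-→d2:-→d3:-→d4:-→d5:-→d6:-→d7:-→d8:H3→d9:-→d10:-→d11:-→d12:H4→d13:-→d14:-→d15:-→d16:-→d17:-→d18:-→d19:-→d20:-→d21:H3→d22:-→d23:-→d24:H3  best=H3
  ? 115.1.240.244  path d0:H2→d1:-→d2:-→d3:-→d4:-→d5:-→d6:-→d7:-→d8:H6  best=H6
  ? 115.144.0.6  path d0:H2→d1:-→d2:-→d3:-→d4:-→d5:-→d6:-→d7:-→d8:H6→d9:-→d10:-→d11:-→d12:H0  best=H0
  add 115.144.0.0/12 -> H5 at depth 12
  add 64.0.0.0/2 -> H4 at depth 2
  add 0.0.0.0/0 -> H1 at depth 0

== LOOKUPS ==
["H4","H1","H4","H3","H1","H4","H1","H1","H5","H2","H6","H4","H1","H3","H6","H0"]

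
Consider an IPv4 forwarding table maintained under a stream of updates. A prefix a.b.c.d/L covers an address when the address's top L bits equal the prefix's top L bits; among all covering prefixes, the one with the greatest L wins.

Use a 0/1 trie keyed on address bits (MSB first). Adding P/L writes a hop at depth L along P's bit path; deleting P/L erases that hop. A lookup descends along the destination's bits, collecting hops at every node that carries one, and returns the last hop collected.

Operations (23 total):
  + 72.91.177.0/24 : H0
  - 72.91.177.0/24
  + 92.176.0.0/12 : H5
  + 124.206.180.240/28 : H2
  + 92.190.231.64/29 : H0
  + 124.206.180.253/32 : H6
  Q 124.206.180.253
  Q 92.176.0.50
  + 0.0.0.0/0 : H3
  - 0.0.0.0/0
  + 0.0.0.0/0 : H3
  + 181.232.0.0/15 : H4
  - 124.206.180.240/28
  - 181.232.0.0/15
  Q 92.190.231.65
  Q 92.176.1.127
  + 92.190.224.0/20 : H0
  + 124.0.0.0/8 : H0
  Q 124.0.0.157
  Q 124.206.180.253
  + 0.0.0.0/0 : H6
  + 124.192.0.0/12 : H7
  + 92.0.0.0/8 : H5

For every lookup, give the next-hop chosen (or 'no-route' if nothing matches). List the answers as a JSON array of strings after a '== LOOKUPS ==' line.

Trace:
  + 72.91.177.0/24 (H0) depth=24
  del 72.91.177.0/24 (clear depth 24)
  + 92.176.0.0/12 (H5) depth=12
  + 124.206.180.240/28 (H2) depth=28
  + 92.190.231.64/29 (H0) depth=29
  + 124.206.180.253/32 (H6) depth=32
  ? 124.206.180.253  path d0:-→d1:-→d2:-→d3:-→d4:-→d5:-→d6:-→d7:-→d8:-→d9:-→d10:-→d11:-→d12:-→d13:-→d14:-→d15:-→d16:-→d17:-→d18:-→d19:-→d20:-→d21:-→d22:-→d23:-→d24:-→d25:-→d26:-→d27:-→d28:H2→d29:-→d30:-→d31:-→d32:H6  best=H6
  ? 92.176.0.50  path d0:-→d1:-→d2:-→d3:-→d4:-→d5:-→d6:-→d7:-→d8:-→d9:-→d10:-→d11:-→d12:H5  best=H5
  + 0.0.0.0/0 (H3) depth=0
  del 0.0.0.0/0 (clear depth 0)
  + 0.0.0.0/0 (H3) depth=0
  + 181.232.0.0/15 (H4) depth=15
  del 124.206.180.240/28 (clear depth 28)
  del 181.232.0.0/15 (clear depth 15)
  ? 92.190.231.65  path d0:H3→d1:-→d2:-→d3:-→d4:-→d5:-→d6:-→d7:-→d8:-→d9:-→d10:-→d11:-→d12:H5→d13:-→d14:-→d15:-→d16:-→d17:-→d18:-→d19:-→d20:-→d21:-→d22:-→d23:-→d24:-→d25:-→d26:-→d27:-→d28:-→d29:H0  best=H0
  ? 92.176.1.127  path d0:H3→d1:-→d2:-→d3:-→d4:-→d5:-→d6:-→d7:-→d8:-→d9:-→d10:-→d11:-→d12:H5  best=H5
  + 92.190.224.0/20 (H0) depth=20
  + 124.0.0.0/8 (H0) depth=8
  ? 124.0.0.157  path d0:H3→d1:-→d2:-→d3:-→d4:-→d5:-→d6:-→d7:-→d8:H0  best=H0
  ? 124.206.180.253  path d0:H3→d1:-→d2:-→d3:-→d4:-→d5:-→d6:-→d7:-→d8:H0→d9:-→d10:-→d11:-→d12:-→d13:-→d14:-→d15:-→d16:-→d17:-→d18:-→d19:-→d20:-→d21:-→d22:-→d23:-→d24:-→d25:-→d26:-→d27:-→d28:-→d29:-→d30:-→d31:-→d32:H6  best=H6
  + 0.0.0.0/0 (H6) depth=0
  + 124.192.0.0/12 (H7) depth=12
  + 92.0.0.0/8 (H5) depth=8

== LOOKUPS ==
["H6","H5","H0","H5","H0","H6"]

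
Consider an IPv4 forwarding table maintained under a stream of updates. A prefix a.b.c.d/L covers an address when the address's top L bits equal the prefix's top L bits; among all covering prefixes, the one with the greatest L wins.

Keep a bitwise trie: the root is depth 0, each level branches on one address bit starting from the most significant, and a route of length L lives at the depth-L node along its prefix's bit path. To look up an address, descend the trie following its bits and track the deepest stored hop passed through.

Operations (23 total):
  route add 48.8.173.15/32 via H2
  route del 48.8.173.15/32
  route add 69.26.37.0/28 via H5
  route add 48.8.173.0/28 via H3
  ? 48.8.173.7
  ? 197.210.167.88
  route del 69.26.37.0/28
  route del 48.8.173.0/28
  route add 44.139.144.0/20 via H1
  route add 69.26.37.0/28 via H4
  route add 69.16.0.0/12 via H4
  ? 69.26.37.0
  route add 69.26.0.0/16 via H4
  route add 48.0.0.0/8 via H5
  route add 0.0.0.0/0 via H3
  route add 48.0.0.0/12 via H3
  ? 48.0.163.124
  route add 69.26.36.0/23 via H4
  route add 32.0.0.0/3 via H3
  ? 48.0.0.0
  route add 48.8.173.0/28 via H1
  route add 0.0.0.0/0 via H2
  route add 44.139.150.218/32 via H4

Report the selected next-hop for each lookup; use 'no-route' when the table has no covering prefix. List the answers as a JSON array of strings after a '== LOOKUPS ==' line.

Apply in order:
  + 48.8.173.15/32 (H2) depth=32
  del 48.8.173.15/32 (clear depth 32)
  + 69.26.37.0/28 (H5) depth=28
  + 48.8.173.0/28 (H3) depth=28
  lookup 48.8.173.7: bits 0011000000001000101011010000 walk d0:-→d1:-→d2:-→d3:-→d4:-→d5:-→d6:-→d7:-→d8:-→d9:-→d10:-→d11:-→d12:-→d13:-→d14:-→d15:-→d16:-→d17:-→d18:-→d19:-→d20:-→d21:-→d22:-→d23:-→d24:-→d25:-→d26:-→d27:-→d28:H3 -> H3
  lookup 197.210.167.88: bits ε walk d0:- -> no-route
  del 69.26.37.0/28 (clear depth 28)
  del 48.8.173.0/28 (clear depth 28)
  + 44.139.144.0/20 (H1) depth=20
  + 69.26.37.0/28 (H4) depth=28
  + 69.16.0.0/12 (H4) depth=12
  lookup 69.26.37.0: bits 0100010100011010001001010000 walk d0:-→d1:-→d2:-→d3:-→d4:-→d5:-→d6:-→d7:-→d8:-→d9:-→d10:-→d11:-→d12:H4→d13:-→d14:-→d15:-→d16:-→d17:-→d18:-→d19:-→d20:-→d21:-→d22:-→d23:-→d24:-→d25:-→d26:-→d27:-→d28:H4 -> H4
  + 69.26.0.0/16 (H4) depth=16
  + 48.0.0.0/8 (H5) depth=8
  + 0.0.0.0/0 (H3) depth=0
  + 48.0.0.0/12 (H3) depth=12
  lookup 48.0.163.124: bits 001100000000 walk d0:H3→d1:-→d2:-→d3:-→d4:-→d5:-→d6:-→d7:-→d8:H5→d9:-→d10:-→d11:-→d12:H3 -> H3
  + 69.26.36.0/23 (H4) depth=23
  + 32.0.0.0/3 (H3) depth=3
  lookup 48.0.0.0: bits 001100000000 walk d0:H3→d1:-→d2:-→d3:H3→d4:-→d5:-→d6:-→d7:-→d8:H5→d9:-→d10:-→d11:-→d12:H3 -> H3
  + 48.8.173.0/28 (H1) depth=28
  + 0.0.0.0/0 (H2) depth=0
  + 44.139.150.218/32 (H4) depth=32

== LOOKUPS ==
["H3","no-route","H4","H3","H3"]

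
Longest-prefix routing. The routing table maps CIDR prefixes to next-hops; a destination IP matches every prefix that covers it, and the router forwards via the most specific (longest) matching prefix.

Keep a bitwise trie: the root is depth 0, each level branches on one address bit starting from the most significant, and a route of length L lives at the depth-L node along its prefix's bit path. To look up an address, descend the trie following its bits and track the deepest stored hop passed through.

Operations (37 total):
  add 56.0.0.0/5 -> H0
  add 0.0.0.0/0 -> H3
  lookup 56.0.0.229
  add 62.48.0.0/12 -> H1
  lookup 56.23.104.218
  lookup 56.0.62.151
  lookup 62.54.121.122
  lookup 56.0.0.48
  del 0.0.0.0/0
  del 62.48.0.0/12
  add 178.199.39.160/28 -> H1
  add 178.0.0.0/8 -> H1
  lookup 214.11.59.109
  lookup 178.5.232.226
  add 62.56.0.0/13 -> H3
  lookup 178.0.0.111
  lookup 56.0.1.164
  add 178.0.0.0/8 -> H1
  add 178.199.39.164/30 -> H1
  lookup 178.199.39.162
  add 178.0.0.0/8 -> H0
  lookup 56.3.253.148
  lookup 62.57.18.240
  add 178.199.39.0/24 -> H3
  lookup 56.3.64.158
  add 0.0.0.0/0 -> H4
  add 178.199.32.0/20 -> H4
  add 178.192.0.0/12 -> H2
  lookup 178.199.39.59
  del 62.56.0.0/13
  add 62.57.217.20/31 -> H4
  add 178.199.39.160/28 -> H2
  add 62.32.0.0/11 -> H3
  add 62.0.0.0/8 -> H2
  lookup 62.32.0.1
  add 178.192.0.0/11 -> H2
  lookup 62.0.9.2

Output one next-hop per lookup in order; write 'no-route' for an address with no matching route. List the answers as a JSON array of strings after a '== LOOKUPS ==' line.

Apply in order:
  add 56.0.0.0/5 -> H0 at depth 5
  add 0.0.0.0/0 -> H3 at depth 0
  Q 56.0.0.229: descend 00111 ; hops seen [H3,H0] ; pick H0
  add 62.48.0.0/12 -> H1 at depth 12
  Q 56.23.104.218: descend 00111 ; hops seen [H3,H0] ; pick H0
  Q 56.0.62.151: descend 00111 ; hops seen [H3,H0] ; pick H0
  Q 62.54.121.122: descend 001111100011 ; hops seen [H3,H0,H1] ; pick H1
  Q 56.0.0.48: descend 00111 ; hops seen [H3,H0] ; pick H0
  - 0.0.0.0/0 clear@0
  - 62.48.0.0/12 clear@12
  add 178.199.39.160/28 -> H1 at depth 28
  add 178.0.0.0/8 -> H1 at depth 8
  Q 214.11.59.109: descend 1 ; hops seen [∅] ; pick no-route
  Q 178.5.232.226: descend 10110010 ; hops seen [H1] ; pick H1
  add 62.56.0.0/13 -> H3 at depth 13
  Q 178.0.0.111: descend 10110010 ; hops seen [H1] ; pick H1
  Q 56.0.1.164: descend 00111 ; hops seen [H0] ; pick H0
  add 178.0.0.0/8 -> H1 at depth 8
  add 178.199.39.164/30 -> H1 at depth 30
  Q 178.199.39.162: descend 10110010110001110010011110100 ; hops seen [H1,H1] ; pick H1
  add 178.0.0.0/8 -> H0 at depth 8
  Q 56.3.253.148: descend 00111 ; hops seen [H0] ; pick H0
  Q 62.57.18.240: descend 0011111000111 ; hops seen [H0,H3] ; pick H3
  add 178.199.39.0/24 -> H3 at depth 24
  Q 56.3.64.158: descend 00111 ; hops seen [H0] ; pick H0
  add 0.0.0.0/0 -> H4 at depth 0
  add 178.199.32.0/20 -> H4 at depth 20
  add 178.192.0.0/12 -> H2 at depth 12
  Q 178.199.39.59: descend 101100101100011100100111 ; hops seen [H4,H0,H2,H4,H3] ; pick H3
  - 62.56.0.0/13 clear@13
  add 62.57.217.20/31 -> H4 at depth 31
  add 178.199.39.160/28 -> H2 at depth 28
  add 62.32.0.0/11 -> H3 at depth 11
  add 62.0.0.0/8 -> H2 at depth 8
  Q 62.32.0.1: descend 00111110001 ; hops seen [H4,H0,H2,H3] ; pick H3
  add 178.192.0.0/11 -> H2 at depth 11
  Q 62.0.9.2: descend 0011111000 ; hops seen [H4,H0,H2] ; pick H2

== LOOKUPS ==
["H0","H0","H0","H1","H0","no-route","H1","H1","H0","H1","H0","H3","H0","H3","H3","H2"]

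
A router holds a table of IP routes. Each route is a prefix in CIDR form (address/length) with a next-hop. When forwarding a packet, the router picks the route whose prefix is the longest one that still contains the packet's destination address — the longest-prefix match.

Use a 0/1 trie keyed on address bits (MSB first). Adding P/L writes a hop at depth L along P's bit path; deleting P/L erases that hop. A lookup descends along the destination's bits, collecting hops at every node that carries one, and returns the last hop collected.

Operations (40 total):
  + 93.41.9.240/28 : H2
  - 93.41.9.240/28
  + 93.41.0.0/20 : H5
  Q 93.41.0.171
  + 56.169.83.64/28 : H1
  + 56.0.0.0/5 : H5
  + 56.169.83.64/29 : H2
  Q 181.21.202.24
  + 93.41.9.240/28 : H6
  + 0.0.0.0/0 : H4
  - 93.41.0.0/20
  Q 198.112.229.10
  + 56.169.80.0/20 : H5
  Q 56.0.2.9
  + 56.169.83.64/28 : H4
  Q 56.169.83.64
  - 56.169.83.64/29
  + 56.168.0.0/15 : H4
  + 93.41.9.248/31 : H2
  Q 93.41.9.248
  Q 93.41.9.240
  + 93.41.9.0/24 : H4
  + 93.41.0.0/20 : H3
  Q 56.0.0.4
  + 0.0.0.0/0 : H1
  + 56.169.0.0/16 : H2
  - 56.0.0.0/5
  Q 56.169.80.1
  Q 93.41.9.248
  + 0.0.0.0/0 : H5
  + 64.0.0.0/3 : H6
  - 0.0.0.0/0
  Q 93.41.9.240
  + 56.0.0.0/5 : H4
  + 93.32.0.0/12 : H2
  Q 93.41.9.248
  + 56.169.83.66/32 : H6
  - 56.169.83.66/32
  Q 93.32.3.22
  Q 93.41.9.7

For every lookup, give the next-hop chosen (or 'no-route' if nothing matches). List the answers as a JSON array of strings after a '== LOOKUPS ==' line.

Process each operation:
  + 93.41.9.240/28 (H2) depth=28
  - 93.41.9.240/28 clear@28
  + 93.41.0.0/20 (H5) depth=20
  Q 93.41.0.171: descend 01011101001010010000 ; hops seen [H5] ; pick H5
  + 56.169.83.64/28 (H1) depth=28
  + 56.0.0.0/5 (H5) depth=5
  + 56.169.83.64/29 (H2) depth=29
  Q 181.21.202.24: descend ε ; hops seen [∅] ; pick no-route
  + 93.41.9.240/28 (H6) depth=28
  + 0.0.0.0/0 (H4) depth=0
  - 93.41.0.0/20 clear@20
  Q 198.112.229.10: descend ε ; hops seen [H4] ; pick H4
  + 56.169.80.0/20 (H5) depth=20
  Q 56.0.2.9: descend 00111000 ; hops seen [H4,H5] ; pick H5
  + 56.169.83.64/28 (H4) depth=28
  Q 56.169.83.64: descend 00111000101010010101001101000 ; hops seen [H4,H5,H5,H4,H2] ; pick H2
  - 56.169.83.64/29 clear@29
  + 56.168.0.0/15 (H4) depth=15
  + 93.41.9.248/31 (H2) depth=31
  Q 93.41.9.248: descend 0101110100101001000010011111100 ; hops seen [H4,H6,H2] ; pick H2
  Q 93.41.9.240: descend 0101110100101001000010011111 ; hops seen [H4,H6] ; pick H6
  + 93.41.9.0/24 (H4) depth=24
  + 93.41.0.0/20 (H3) depth=20
  Q 56.0.0.4: descend 00111000 ; hops seen [H4,H5] ; pick H5
  + 0.0.0.0/0 (H1) depth=0
  + 56.169.0.0/16 (H2) depth=16
  - 56.0.0.0/5 clear@5
  Q 56.169.80.1: descend 0011100010101001010100 ; hops seen [H1,H4,H2,H5] ; pick H5
  Q 93.41.9.248: descend 0101110100101001000010011111100 ; hops seen [H1,H3,H4,H6,H2] ; pick H2
  + 0.0.0.0/0 (H5) depth=0
  + 64.0.0.0/3 (H6) depth=3
  - 0.0.0.0/0 clear@0
  Q 93.41.9.240: descend 0101110100101001000010011111 ; hops seen [H6,H3,H4,H6] ; pick H6
  + 56.0.0.0/5 (H4) depth=5
  + 93.32.0.0/12 (H2) depth=12
  Q 93.41.9.248: descend 0101110100101001000010011111100 ; hops seen [H6,H2,H3,H4,H6,H2] ; pick H2
  + 56.169.83.66/32 (H6) depth=32
  - 56.169.83.66/32 clear@32
  Q 93.32.3.22: descend 010111010010 ; hops seen [H6,H2] ; pick H2
  Q 93.41.9.7: descend 010111010010100100001001 ; hops seen [H6,H2,H3,H4] ; pick H4

== LOOKUPS ==
["H5","no-route","H4","H5","H2","H2","H6","H5","H5","H2","H6","H2","H2","H4"]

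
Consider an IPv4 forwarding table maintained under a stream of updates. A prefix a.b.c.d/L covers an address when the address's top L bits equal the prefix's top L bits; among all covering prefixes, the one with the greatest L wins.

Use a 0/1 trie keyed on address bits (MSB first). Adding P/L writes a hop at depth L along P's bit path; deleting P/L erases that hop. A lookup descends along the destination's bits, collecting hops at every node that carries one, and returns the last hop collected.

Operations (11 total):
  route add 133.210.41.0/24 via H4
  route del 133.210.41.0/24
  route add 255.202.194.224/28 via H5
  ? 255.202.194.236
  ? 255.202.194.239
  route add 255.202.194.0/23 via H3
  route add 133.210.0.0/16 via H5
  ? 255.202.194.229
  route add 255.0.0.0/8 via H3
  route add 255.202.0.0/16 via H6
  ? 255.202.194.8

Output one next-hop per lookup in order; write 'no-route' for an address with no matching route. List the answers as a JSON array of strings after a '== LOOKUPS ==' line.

Trace:
  add 133.210.41.0/24 -> H4 at depth 24
  del 133.210.41.0/24 (clear depth 24)
  add 255.202.194.224/28 -> H5 at depth 28
  ? 255.202.194.236  path d0:-→d1:-→d2:-→d3:-→d4:-→d5:-→d6:-→d7:-→d8:-→d9:-→d10:-→d11:-→d12:-→d13:-→d14:-→d15:-→d16:-→d17:-→d18:-→d19:-→d20:-→d21:-→d22:-→d23:-→d24:-→d25:-→d26:-→d27:-→d28:H5  best=H5
  ? 255.202.194.239  path d0:-→d1:-→d2:-→d3:-→d4:-→d5:-→d6:-→d7:-→d8:-→d9:-→d10:-→d11:-→d12:-→d13:-→d14:-→d15:-→d16:-→d17:-→d18:-→d19:-→d20:-→d21:-→d22:-→d23:-→d24:-→d25:-→d26:-→d27:-→d28:H5  best=H5
  add 255.202.194.0/23 -> H3 at depth 23
  add 133.210.0.0/16 -> H5 at depth 16
  ? 255.202.194.229  path d0:-→d1:-→d2:-→d3:-→d4:-→d5:-→d6:-→d7:-→d8:-→d9:-→d10:-→d11:-→d12:-→d13:-→d14:-→d15:-→d16:-→d17:-→d18:-→d19:-→d20:-→d21:-→d22:-→d23:H3→d24:-→d25:-→d26:-→d27:-→d28:H5  best=H5
  add 255.0.0.0/8 -> H3 at depth 8
  add 255.202.0.0/16 -> H6 at depth 16
  ? 255.202.194.8  path d0:-→d1:-→d2:-→d3:-→d4:-→d5:-→d6:-→d7:-→d8:H3→d9:-→d10:-→d11:-→d12:-→d13:-→d14:-→d15:-→d16:H6→d17:-→d18:-→d19:-→d20:-→d21:-→d22:-→d23:H3→d24:-  best=H3

== LOOKUPS ==
["H5","H5","H5","H3"]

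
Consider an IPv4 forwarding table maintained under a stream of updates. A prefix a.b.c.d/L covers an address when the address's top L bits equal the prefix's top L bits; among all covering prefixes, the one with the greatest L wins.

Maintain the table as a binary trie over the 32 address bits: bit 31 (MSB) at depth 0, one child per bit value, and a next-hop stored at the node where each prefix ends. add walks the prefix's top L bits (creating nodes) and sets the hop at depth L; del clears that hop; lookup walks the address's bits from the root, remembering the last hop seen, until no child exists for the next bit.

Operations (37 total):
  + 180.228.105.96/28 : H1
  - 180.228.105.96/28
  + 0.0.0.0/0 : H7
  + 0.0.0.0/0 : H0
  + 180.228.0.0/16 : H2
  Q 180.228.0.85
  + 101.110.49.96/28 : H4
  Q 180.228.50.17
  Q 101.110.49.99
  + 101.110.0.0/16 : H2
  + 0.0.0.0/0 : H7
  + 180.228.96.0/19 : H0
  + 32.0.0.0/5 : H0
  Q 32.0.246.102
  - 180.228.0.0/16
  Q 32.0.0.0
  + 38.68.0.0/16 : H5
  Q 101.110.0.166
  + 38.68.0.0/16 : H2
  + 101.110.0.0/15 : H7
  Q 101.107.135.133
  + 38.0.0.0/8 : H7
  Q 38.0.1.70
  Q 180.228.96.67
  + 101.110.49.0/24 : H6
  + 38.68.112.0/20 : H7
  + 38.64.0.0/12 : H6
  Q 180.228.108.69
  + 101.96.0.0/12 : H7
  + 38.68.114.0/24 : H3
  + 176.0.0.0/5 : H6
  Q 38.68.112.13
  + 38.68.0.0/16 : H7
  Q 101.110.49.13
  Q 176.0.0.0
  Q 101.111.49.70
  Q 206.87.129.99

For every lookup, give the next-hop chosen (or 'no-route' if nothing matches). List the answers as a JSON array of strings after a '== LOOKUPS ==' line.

Apply in order:
  + 180.228.105.96/28 (H1) depth=28
  del 180.228.105.96/28 (clear depth 28)
  + 0.0.0.0/0 (H7) depth=0
  + 0.0.0.0/0 (H0) depth=0
  + 180.228.0.0/16 (H2) depth=16
  lookup 180.228.0.85: bits 10110100111001000 walk d0:H0→d1:-→d2:-→d3:-→d4:-→d5:-→d6:-→d7:-→d8:-→d9:-→d10:-→d11:-→d12:-→d13:-→d14:-→d15:-→d16:H2→d17:- -> H2
  + 101.110.49.96/28 (H4) depth=28
  lookup 180.228.50.17: bits 10110100111001000 walk d0:H0→d1:-→d2:-→d3:-→d4:-→d5:-→d6:-→d7:-→d8:-→d9:-→d10:-→d11:-→d12:-→d13:-→d14:-→d15:-→d16:H2→d17:- -> H2
  lookup 101.110.49.99: bits 0110010101101110001100010110 walk d0:H0→d1:-→d2:-→d3:-→d4:-→d5:-→d6:-→d7:-→d8:-→d9:-→d10:-→d11:-→d12:-→d13:-→d14:-→d15:-→d16:-→d17:-→d18:-→d19:-→d20:-→d21:-→d22:-→d23:-→d24:-→d25:-→d26:-→d27:-→d28:H4 -> H4
  + 101.110.0.0/16 (H2) depth=16
  + 0.0.0.0/0 (H7) depth=0
  + 180.228.96.0/19 (H0) depth=19
  + 32.0.0.0/5 (H0) depth=5
  lookup 32.0.246.102: bits 00100 walk d0:H7→d1:-→d2:-→d3:-→d4:-→d5:H0 -> H0
  del 180.228.0.0/16 (clear depth 16)
  lookup 32.0.0.0: bits 00100 walk d0:H7→d1:-→d2:-→d3:-→d4:-→d5:H0 -> H0
  + 38.68.0.0/16 (H5) depth=16
  lookup 101.110.0.166: bits 011001010110111000 walk d0:H7→d1:-→d2:-→d3:-→d4:-→d5:-→d6:-→d7:-→d8:-→d9:-→d10:-→d11:-→d12:-→d13:-→d14:-→d15:-→d16:H2→d17:-→d18:- -> H2
  + 38.68.0.0/16 (H2) depth=16
  + 101.110.0.0/15 (H7) depth=15
  lookup 101.107.135.133: bits 0110010101101 walk d0:H7→d1:-→d2:-→d3:-→d4:-→d5:-→d6:-→d7:-→d8:-→d9:-→d10:-→d11:-→d12:-→d13:- -> H7
  + 38.0.0.0/8 (H7) depth=8
  lookup 38.0.1.70: bits 001001100 walk d0:H7→d1:-→d2:-→d3:-→d4:-→d5:H0→d6:-→d7:-→d8:H7→d9:- -> H7
  lookup 180.228.96.67: bits 10110100111001000110 walk d0:H7→d1:-→d2:-→d3:-→d4:-→d5:-→d6:-→d7:-→d8:-→d9:-→d10:-→d11:-→d12:-→d13:-→d14:-→d15:-→d16:-→d17:-→d18:-→d19:H0→d20:- -> H0
  + 101.110.49.0/24 (H6) depth=24
  + 38.68.112.0/20 (H7) depth=20
  + 38.64.0.0/12 (H6) depth=12
  lookup 180.228.108.69: bits 101101001110010001101 walk d0:H7→d1:-→d2:-→d3:-→d4:-→d5:-→d6:-→d7:-→d8:-→d9:-→d10:-→d11:-→d12:-→d13:-→d14:-→d15:-→d16:-→d17:-→d18:-→d19:H0→d20:-→d21:- -> H0
  + 101.96.0.0/12 (H7) depth=12
  + 38.68.114.0/24 (H3) depth=24
  + 176.0.0.0/5 (H6) depth=5
  lookup 38.68.112.13: bits 0010011001000100011100 walk d0:H7→d1:-→d2:-→d3:-→d4:-→d5:H0→d6:-→d7:-→d8:H7→d9:-→d10:-→d11:-→d12:H6→d13:-→d14:-→d15:-→d16:H2→d17:-→d18:-→d19:-→d20:H7→d21:-→d22:- -> H7
  + 38.68.0.0/16 (H7) depth=16
  lookup 101.110.49.13: bits 0110010101101110001100010 walk d0:H7→d1:-→d2:-→d3:-→d4:-→d5:-→d6:-→d7:-→d8:-→d9:-→d10:-→d11:-→d12:H7→d13:-→d14:-→d15:H7→d16:H2→d17:-→d18:-→d19:-→d20:-→d21:-→d22:-→d23:-→d24:H6→d25:- -> H6
  lookup 176.0.0.0: bits 10110 walk d0:H7→d1:-→d2:-→d3:-→d4:-→d5:H6 -> H6
  lookup 101.111.49.70: bits 011001010110111 walk d0:H7→d1:-→d2:-→d3:-→d4:-→d5:-→d6:-→d7:-→d8:-→d9:-→d10:-→d11:-→d12:H7→d13:-→d14:-→d15:H7 -> H7
  lookup 206.87.129.99: bits 1 walk d0:H7→d1:- -> H7

== LOOKUPS ==
["H2","H2","H4","H0","H0","H2","H7","H7","H0","H0","H7","H6","H6","H7","H7"]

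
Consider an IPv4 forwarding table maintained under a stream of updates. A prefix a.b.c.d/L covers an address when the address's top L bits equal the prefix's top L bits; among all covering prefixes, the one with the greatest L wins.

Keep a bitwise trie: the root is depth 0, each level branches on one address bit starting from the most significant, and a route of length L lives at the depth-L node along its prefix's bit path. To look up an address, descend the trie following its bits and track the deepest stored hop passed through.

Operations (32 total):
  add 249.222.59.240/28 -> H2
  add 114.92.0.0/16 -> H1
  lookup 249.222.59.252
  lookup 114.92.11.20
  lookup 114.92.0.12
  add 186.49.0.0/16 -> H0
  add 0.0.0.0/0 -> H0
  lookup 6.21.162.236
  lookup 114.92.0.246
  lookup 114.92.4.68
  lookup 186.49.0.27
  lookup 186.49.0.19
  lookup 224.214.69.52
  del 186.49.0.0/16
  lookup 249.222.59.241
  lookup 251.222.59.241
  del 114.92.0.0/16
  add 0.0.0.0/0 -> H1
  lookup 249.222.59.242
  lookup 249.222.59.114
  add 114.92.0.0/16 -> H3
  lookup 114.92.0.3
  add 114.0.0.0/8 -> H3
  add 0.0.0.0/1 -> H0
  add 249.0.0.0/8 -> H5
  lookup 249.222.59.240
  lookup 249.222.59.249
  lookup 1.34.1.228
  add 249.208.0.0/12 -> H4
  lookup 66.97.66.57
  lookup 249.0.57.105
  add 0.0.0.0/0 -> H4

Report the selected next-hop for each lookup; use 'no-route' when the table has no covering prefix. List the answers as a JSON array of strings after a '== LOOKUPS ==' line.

Apply in order:
  add 249.222.59.240/28 -> H2 at depth 28
  add 114.92.0.0/16 -> H1 at depth 16
  lookup 249.222.59.252: bits 1111100111011110001110111111 walk d0:-→d1:-→d2:-→d3:-→d4:-→d5:-→d6:-→d7:-→d8:-→d9:-→d10:-→d11:-→d12:-→d13:-→d14:-→d15:-→d16:-→d17:-→d18:-→d19:-→d20:-→d21:-→d22:-→d23:-→d24:-→d25:-→d26:-→d27:-→d28:H2 -> H2
  lookup 114.92.11.20: bits 0111001001011100 walk d0:-→d1:-→d2:-→d3:-→d4:-→d5:-→d6:-→d7:-→d8:-→d9:-→d10:-→d11:-→d12:-→d13:-→d14:-→d15:-→d16:H1 -> H1
  lookup 114.92.0.12: bits 0111001001011100 walk d0:-→d1:-→d2:-→d3:-→d4:-→d5:-→d6:-→d7:-→d8:-→d9:-→d10:-→d11:-→d12:-→d13:-→d14:-→d15:-→d16:H1 -> H1
  add 186.49.0.0/16 -> H0 at depth 16
  add 0.0.0.0/0 -> H0 at depth 0
  lookup 6.21.162.236: bits 0 walk d0:H0→d1:- -> H0
  lookup 114.92.0.246: bits 0111001001011100 walk d0:H0→d1:-→d2:-→d3:-→d4:-→d5:-→d6:-→d7:-→d8:-→d9:-→d10:-→d11:-→d12:-→d13:-→d14:-→d15:-→d16:H1 -> H1
  lookup 114.92.4.68: bits 0111001001011100 walk d0:H0→d1:-→d2:-→d3:-→d4:-→d5:-→d6:-→d7:-→d8:-→d9:-→d10:-→d11:-→d12:-→d13:-→d14:-→d15:-→d16:H1 -> H1
  lookup 186.49.0.27: bits 1011101000110001 walk d0:H0→d1:-→d2:-→d3:-→d4:-→d5:-→d6:-→d7:-→d8:-→d9:-→d10:-→d11:-→d12:-→d13:-→d14:-→d15:-→d16:H0 -> H0
  lookup 186.49.0.19: bits 1011101000110001 walk d0:H0→d1:-→d2:-→d3:-→d4:-→d5:-→d6:-→d7:-→d8:-→d9:-→d10:-→d11:-→d12:-→d13:-→d14:-→d15:-→d16:H0 -> H0
  lookup 224.214.69.52: bits 111 walk d0:H0→d1:-→d2:-→d3:- -> H0
  - 186.49.0.0/16 clear@16
  lookup 249.222.59.241: bits 1111100111011110001110111111 walk d0:H0→d1:-→d2:-→d3:-→d4:-→d5:-→d6:-→d7:-→d8:-→d9:-→d10:-→d11:-→d12:-→d13:-→d14:-→d15:-→d16:-→d17:-→d18:-→d19:-→d20:-→d21:-→d22:-→d23:-→d24:-→d25:-→d26:-→d27:-→d28:H2 -> H2
  lookup 251.222.59.241: bits 111110 walk d0:H0→d1:-→d2:-→d3:-→d4:-→d5:-→d6:- -> H0
  - 114.92.0.0/16 clear@16
  add 0.0.0.0/0 -> H1 at depth 0
  lookup 249.222.59.242: bits 1111100111011110001110111111 walk d0:H1→d1:-→d2:-→d3:-→d4:-→d5:-→d6:-→d7:-→d8:-→d9:-→d10:-→d11:-→d12:-→d13:-→d14:-→d15:-→d16:-→d17:-→d18:-→d19:-→d20:-→d21:-→d22:-→d23:-→d24:-→d25:-→d26:-→d27:-→d28:H2 -> H2
  lookup 249.222.59.114: bits 111110011101111000111011 walk d0:H1→d1:-→d2:-→d3:-→d4:-→d5:-→d6:-→d7:-→d8:-→d9:-→d10:-→d11:-→d12:-→d13:-→d14:-→d15:-→d16:-→d17:-→d18:-→d19:-→d20:-→d21:-→d22:-→d23:-→d24:- -> H1
  add 114.92.0.0/16 -> H3 at depth 16
  lookup 114.92.0.3: bits 0111001001011100 walk d0:H1→d1:-→d2:-→d3:-→d4:-→d5:-→d6:-→d7:-→d8:-→d9:-→d10:-→d11:-→d12:-→d13:-→d14:-→d15:-→d16:H3 -> H3
  add 114.0.0.0/8 -> H3 at depth 8
  add 0.0.0.0/1 -> H0 at depth 1
  add 249.0.0.0/8 -> H5 at depth 8
  lookup 249.222.59.240: bits 1111100111011110001110111111 walk d0:H1→d1:-→d2:-→d3:-→d4:-→d5:-→d6:-→d7:-→d8:H5→d9:-→d10:-→d11:-→d12:-→d13:-→d14:-→d15:-→d16:-→d17:-→d18:-→d19:-→d20:-→d21:-→d22:-→d23:-→d24:-→d25:-→d26:-→d27:-→d28:H2 -> H2
  lookup 249.222.59.249: bits 1111100111011110001110111111 walk d0:H1→d1:-→d2:-→d3:-→d4:-→d5:-→d6:-→d7:-→d8:H5→d9:-→d10:-→d11:-→d12:-→d13:-→d14:-→d15:-→d16:-→d17:-→d18:-→d19:-→d20:-→d21:-→d22:-→d23:-→d24:-→d25:-→d26:-→d27:-→d28:H2 -> H2
  lookup 1.34.1.228: bits 0 walk d0:H1→d1:H0 -> H0
  add 249.208.0.0/12 -> H4 at depth 12
  lookup 66.97.66.57: bits 01 walk d0:H1→d1:H0→d2:- -> H0
  lookup 249.0.57.105: bits 11111001 walk d0:H1→d1:-→d2:-→d3:-→d4:-→d5:-→d6:-→d7:-→d8:H5 -> H5
  add 0.0.0.0/0 -> H4 at depth 0

== LOOKUPS ==
["H2","H1","H1","H0","H1","H1","H0","H0","H0","H2","H0","H2","H1","H3","H2","H2","H0","H0","H5"]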